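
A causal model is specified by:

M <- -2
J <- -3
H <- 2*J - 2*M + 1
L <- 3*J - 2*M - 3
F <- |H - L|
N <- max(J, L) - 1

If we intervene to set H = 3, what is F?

11

do(H=3) replaces the equation H <- 2*J - 2*M + 1 with the constant H = 3.
L = 3*J - 2*M - 3  [with J=-3, M=-2]  = -8
F = |H - L|  [with H=3, L=-8]  = 11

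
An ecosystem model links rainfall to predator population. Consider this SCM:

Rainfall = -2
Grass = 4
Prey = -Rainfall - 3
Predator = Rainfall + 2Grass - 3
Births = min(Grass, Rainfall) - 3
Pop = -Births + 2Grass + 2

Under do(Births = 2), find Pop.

The intervention breaks the incoming arrows to Births: Births = min(Grass, Rainfall) - 3 no longer applies, and Births = 2.
Pop = -Births + 2Grass + 2  [with Births=2, Grass=4]  = 8

8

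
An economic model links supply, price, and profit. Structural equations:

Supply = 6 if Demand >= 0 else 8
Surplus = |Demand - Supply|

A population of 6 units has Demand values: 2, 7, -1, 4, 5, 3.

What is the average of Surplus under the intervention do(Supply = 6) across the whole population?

3

do(Supply=6) breaks Supply's dependence on Demand. With Supply=6 fixed, Surplus across the units is 4, 1, 7, 2, 1, 3, mean 3.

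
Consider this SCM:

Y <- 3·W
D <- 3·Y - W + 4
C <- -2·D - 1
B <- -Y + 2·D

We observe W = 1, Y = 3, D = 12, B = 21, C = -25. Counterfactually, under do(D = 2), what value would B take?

The intervention breaks the incoming arrows to D: D <- 3·Y - W + 4 no longer applies, and D = 2.
Y = 3·W  [with W=1]  = 3
B = -Y + 2·D  [with Y=3, D=2]  = 1

1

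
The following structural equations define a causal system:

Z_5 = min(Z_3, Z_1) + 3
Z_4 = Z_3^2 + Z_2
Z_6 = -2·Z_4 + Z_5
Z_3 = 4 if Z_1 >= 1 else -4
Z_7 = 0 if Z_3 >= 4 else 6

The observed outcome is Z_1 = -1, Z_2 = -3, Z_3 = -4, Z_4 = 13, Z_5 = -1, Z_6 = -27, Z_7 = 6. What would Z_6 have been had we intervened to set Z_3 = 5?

The intervention breaks the incoming arrows to Z_3: Z_3 = 4 if Z_1 >= 1 else -4 no longer applies, and Z_3 = 5.
Z_4 = Z_3^2 + Z_2  [with Z_3=5, Z_2=-3]  = 22
Z_5 = min(Z_3, Z_1) + 3  [with Z_3=5, Z_1=-1]  = 2
Z_6 = -2·Z_4 + Z_5  [with Z_4=22, Z_5=2]  = -42

-42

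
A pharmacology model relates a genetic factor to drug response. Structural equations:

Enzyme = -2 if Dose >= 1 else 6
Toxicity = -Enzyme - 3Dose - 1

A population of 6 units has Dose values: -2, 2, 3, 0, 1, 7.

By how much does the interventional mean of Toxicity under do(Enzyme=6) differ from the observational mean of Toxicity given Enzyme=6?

-8.5

do(Enzyme=6) breaks Enzyme's dependence on Dose. With Enzyme=6 fixed, Toxicity across the units is -1, -13, -16, -7, -10, -28, mean -12.5.
Observing Enzyme=6 restricts to units where Enzyme's equation naturally yields 6: Dose ∈ {-2, 0}. In that subpopulation Toxicity = -1, -7, mean -4.
Difference = -12.5 − (-4) = -8.5.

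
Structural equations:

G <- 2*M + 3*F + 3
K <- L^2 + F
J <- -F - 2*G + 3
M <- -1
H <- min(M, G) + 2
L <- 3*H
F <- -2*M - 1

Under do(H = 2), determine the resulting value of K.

37

The intervention breaks the incoming arrows to H: H <- min(M, G) + 2 no longer applies, and H = 2.
F = -2*M - 1  [with M=-1]  = 1
L = 3*H  [with H=2]  = 6
K = L^2 + F  [with L=6, F=1]  = 37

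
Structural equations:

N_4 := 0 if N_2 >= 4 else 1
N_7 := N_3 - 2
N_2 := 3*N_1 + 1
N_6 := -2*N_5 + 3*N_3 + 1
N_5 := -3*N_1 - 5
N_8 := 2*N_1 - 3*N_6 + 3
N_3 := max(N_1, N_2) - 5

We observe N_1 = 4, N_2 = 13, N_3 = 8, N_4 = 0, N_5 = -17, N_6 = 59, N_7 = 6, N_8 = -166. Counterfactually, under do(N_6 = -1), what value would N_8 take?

14

Intervening sets N_6 = -1 and removes its equation (N_6 := -2*N_5 + 3*N_3 + 1).
N_8 = 2*N_1 - 3*N_6 + 3  [with N_1=4, N_6=-1]  = 14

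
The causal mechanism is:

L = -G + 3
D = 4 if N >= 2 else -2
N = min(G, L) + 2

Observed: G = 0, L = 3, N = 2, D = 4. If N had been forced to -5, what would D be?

The intervention breaks the incoming arrows to N: N = min(G, L) + 2 no longer applies, and N = -5.
D = 4 if N >= 2 else -2  [with N=-5]  = -2

-2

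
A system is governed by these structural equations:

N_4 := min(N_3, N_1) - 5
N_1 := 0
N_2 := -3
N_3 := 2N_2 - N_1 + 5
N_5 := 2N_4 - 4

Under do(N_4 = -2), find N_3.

Under do(N_4=-2), the mechanism N_4 := min(N_3, N_1) - 5 is discarded; N_4 is fixed at -2.
Since N_3 is not a descendant of the intervened variable, it is unaffected.
N_3 = 2N_2 - N_1 + 5  [with N_2=-3, N_1=0]  = -1

-1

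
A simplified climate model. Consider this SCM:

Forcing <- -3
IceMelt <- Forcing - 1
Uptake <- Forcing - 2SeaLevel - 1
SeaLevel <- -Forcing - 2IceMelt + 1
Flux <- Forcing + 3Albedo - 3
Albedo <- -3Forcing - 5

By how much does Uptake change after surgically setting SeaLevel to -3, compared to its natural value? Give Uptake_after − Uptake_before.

Under do(SeaLevel=-3), the mechanism SeaLevel <- -Forcing - 2IceMelt + 1 is discarded; SeaLevel is fixed at -3.
Uptake = Forcing - 2SeaLevel - 1  [with Forcing=-3, SeaLevel=-3]  = 2
Without intervention: IceMelt = Forcing - 1  [with Forcing=-3]  = -4; SeaLevel = -Forcing - 2IceMelt + 1  [with Forcing=-3, IceMelt=-4]  = 12; Uptake = Forcing - 2SeaLevel - 1  [with Forcing=-3, SeaLevel=12]  = -28.
Change = 2 − (-28) = 30.

30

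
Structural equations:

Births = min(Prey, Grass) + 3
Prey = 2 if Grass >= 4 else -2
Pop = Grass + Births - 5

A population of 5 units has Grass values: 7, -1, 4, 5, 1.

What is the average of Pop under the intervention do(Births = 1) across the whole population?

The intervention sets Births=1 in all 5 units regardless of Grass. Recomputing Pop per unit gives 3, -5, 0, 1, -3; average -0.8.

-0.8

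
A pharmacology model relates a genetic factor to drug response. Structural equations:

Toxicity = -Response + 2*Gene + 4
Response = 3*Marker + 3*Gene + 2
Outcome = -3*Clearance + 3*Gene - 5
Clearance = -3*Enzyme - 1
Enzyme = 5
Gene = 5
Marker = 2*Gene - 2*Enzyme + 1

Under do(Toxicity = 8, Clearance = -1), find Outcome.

13

Under do(Toxicity = 8, Clearance = -1), each intervened variable's structural equation is replaced by its fixed value.
Outcome = -3*Clearance + 3*Gene - 5  [with Clearance=-1, Gene=5]  = 13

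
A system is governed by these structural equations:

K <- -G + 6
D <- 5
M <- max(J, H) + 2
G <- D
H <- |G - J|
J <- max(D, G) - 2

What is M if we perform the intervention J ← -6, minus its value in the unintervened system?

8

The intervention breaks the incoming arrows to J: J <- max(D, G) - 2 no longer applies, and J = -6.
G = D  [with D=5]  = 5
H = |G - J|  [with G=5, J=-6]  = 11
M = max(J, H) + 2  [with J=-6, H=11]  = 13
Without intervention: G = D  [with D=5]  = 5; J = max(D, G) - 2  [with D=5, G=5]  = 3; H = |G - J|  [with G=5, J=3]  = 2; M = max(J, H) + 2  [with J=3, H=2]  = 5.
Change = 13 − 5 = 8.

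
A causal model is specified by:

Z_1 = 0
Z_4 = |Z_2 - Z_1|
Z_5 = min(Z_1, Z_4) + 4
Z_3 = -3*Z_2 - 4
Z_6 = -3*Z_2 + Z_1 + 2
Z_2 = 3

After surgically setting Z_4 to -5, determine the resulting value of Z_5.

-1

Intervening sets Z_4 = -5 and removes its equation (Z_4 = |Z_2 - Z_1|).
Z_5 = min(Z_1, Z_4) + 4  [with Z_1=0, Z_4=-5]  = -1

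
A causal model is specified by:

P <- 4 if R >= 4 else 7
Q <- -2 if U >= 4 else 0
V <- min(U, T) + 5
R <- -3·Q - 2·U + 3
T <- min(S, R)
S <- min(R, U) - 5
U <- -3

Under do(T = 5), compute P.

4

do(T=5) replaces the equation T <- min(S, R) with the constant T = 5.
No directed path runs from T to P, so P keeps its natural value.
Q = -2 if U >= 4 else 0  [with U=-3]  = 0
R = -3·Q - 2·U + 3  [with Q=0, U=-3]  = 9
P = 4 if R >= 4 else 7  [with R=9]  = 4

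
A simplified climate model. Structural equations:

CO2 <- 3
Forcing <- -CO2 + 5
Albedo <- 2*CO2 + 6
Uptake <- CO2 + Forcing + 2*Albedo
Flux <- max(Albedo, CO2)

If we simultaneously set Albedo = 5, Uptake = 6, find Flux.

5

The joint intervention fixes Albedo = 5, Uptake = 6, removing each variable's own equation.
Flux = max(Albedo, CO2)  [with Albedo=5, CO2=3]  = 5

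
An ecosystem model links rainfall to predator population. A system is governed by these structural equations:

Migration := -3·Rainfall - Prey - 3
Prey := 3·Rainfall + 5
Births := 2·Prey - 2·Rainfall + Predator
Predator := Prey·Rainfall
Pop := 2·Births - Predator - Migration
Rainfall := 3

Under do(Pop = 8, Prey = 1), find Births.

-1

Under do(Pop = 8, Prey = 1), each intervened variable's structural equation is replaced by its fixed value.
Predator = Prey·Rainfall  [with Prey=1, Rainfall=3]  = 3
Births = 2·Prey - 2·Rainfall + Predator  [with Prey=1, Rainfall=3, Predator=3]  = -1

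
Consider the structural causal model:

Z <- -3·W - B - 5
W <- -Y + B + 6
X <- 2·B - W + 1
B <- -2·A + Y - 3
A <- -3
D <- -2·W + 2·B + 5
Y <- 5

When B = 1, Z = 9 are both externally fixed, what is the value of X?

1

Setting B = 1, Z = 9 by intervention discards those variables' equations.
W = -Y + B + 6  [with Y=5, B=1]  = 2
X = 2·B - W + 1  [with B=1, W=2]  = 1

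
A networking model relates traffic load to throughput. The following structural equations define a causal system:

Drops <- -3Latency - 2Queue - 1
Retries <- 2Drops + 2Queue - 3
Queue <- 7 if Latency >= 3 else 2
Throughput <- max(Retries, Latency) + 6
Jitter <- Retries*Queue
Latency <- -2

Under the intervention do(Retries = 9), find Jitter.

Intervening sets Retries = 9 and removes its equation (Retries <- 2Drops + 2Queue - 3).
Queue = 7 if Latency >= 3 else 2  [with Latency=-2]  = 2
Jitter = Retries*Queue  [with Retries=9, Queue=2]  = 18

18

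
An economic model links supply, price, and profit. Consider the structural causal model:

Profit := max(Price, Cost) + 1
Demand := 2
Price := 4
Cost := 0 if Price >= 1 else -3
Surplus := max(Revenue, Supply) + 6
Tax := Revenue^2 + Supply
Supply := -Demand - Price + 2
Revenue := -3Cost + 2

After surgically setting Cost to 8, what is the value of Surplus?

2

do(Cost=8) replaces the equation Cost := 0 if Price >= 1 else -3 with the constant Cost = 8.
Supply = -Demand - Price + 2  [with Demand=2, Price=4]  = -4
Revenue = -3Cost + 2  [with Cost=8]  = -22
Surplus = max(Revenue, Supply) + 6  [with Revenue=-22, Supply=-4]  = 2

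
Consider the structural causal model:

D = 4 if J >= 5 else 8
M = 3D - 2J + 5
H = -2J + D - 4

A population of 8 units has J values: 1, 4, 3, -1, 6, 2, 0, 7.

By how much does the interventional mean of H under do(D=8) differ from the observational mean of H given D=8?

The intervention sets D=8 in all 8 units regardless of J. Recomputing H per unit gives 2, -4, -2, 6, -8, 0, 4, -10; average -1.5.
Observing D=8 restricts to units where D's equation naturally yields 8: J ∈ {1, 4, 3, -1, 2, 0}. In that subpopulation H = 2, -4, -2, 6, 0, 4, mean 1.
Difference = -1.5 − 1 = -2.5.

-2.5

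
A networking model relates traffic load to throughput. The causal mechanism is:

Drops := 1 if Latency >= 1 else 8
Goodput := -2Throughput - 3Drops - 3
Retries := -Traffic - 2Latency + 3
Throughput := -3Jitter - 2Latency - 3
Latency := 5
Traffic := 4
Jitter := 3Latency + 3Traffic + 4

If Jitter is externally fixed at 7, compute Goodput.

Under do(Jitter=7), the mechanism Jitter := 3Latency + 3Traffic + 4 is discarded; Jitter is fixed at 7.
Drops = 1 if Latency >= 1 else 8  [with Latency=5]  = 1
Throughput = -3Jitter - 2Latency - 3  [with Jitter=7, Latency=5]  = -34
Goodput = -2Throughput - 3Drops - 3  [with Throughput=-34, Drops=1]  = 62

62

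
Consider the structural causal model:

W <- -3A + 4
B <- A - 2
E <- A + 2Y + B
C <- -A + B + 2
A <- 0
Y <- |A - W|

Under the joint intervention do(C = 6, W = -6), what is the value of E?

Setting C = 6, W = -6 by intervention discards those variables' equations.
B = A - 2  [with A=0]  = -2
Y = |A - W|  [with A=0, W=-6]  = 6
E = A + 2Y + B  [with A=0, Y=6, B=-2]  = 10

10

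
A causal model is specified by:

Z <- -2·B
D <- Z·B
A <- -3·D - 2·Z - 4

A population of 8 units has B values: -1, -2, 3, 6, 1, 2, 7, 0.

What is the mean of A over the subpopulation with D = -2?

2

Observing D=-2 restricts to units where D's equation naturally yields -2: B ∈ {-1, 1}. In that subpopulation A = -2, 6, mean 2.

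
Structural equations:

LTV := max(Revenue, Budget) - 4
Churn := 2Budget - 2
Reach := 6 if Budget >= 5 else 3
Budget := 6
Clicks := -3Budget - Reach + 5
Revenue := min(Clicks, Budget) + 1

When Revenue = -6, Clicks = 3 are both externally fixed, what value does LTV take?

The joint intervention fixes Revenue = -6, Clicks = 3, removing each variable's own equation.
LTV = max(Revenue, Budget) - 4  [with Revenue=-6, Budget=6]  = 2

2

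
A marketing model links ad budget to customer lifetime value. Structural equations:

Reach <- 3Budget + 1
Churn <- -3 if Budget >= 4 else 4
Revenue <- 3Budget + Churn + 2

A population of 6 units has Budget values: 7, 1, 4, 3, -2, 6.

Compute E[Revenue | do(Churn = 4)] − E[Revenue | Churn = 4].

7.5

Every unit gets Churn=4 under the intervention. Revenue values become 27, 9, 18, 15, 0, 24; E[Revenue|do(Churn=4)] = 15.5.
Observing Churn=4 restricts to units where Churn's equation naturally yields 4: Budget ∈ {1, 3, -2}. In that subpopulation Revenue = 9, 15, 0, mean 8.
Difference = 15.5 − 8 = 7.5.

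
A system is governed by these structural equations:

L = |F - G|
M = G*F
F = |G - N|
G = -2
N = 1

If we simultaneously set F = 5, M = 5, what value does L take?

The joint intervention fixes F = 5, M = 5, removing each variable's own equation.
L = |F - G|  [with F=5, G=-2]  = 7

7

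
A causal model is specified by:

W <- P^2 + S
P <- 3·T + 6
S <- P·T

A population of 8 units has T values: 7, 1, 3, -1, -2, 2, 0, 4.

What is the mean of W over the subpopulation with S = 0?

18

Observing S=0 restricts to units where S's equation naturally yields 0: T ∈ {-2, 0}. In that subpopulation W = 0, 36, mean 18.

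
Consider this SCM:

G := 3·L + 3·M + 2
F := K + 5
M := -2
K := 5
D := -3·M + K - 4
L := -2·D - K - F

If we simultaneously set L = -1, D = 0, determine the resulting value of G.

The joint intervention fixes L = -1, D = 0, removing each variable's own equation.
G = 3·L + 3·M + 2  [with L=-1, M=-2]  = -7

-7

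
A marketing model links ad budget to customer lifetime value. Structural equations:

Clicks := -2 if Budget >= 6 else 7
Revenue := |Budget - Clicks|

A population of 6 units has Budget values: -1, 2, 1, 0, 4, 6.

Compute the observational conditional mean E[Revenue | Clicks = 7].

5.8

Observing Clicks=7 restricts to units where Clicks's equation naturally yields 7: Budget ∈ {-1, 2, 1, 0, 4}. In that subpopulation Revenue = 8, 5, 6, 7, 3, mean 5.8.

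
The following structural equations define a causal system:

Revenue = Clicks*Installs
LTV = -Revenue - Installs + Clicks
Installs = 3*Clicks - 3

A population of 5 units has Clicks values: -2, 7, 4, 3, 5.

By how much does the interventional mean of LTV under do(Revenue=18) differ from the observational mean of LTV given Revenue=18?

-5.8

do(Revenue=18) breaks Revenue's dependence on Clicks. With Revenue=18 fixed, LTV across the units is -11, -29, -23, -21, -25, mean -21.8.
Conditioning on Revenue=18 selects the 2 unit(s) with Clicks ∈ {-2, 3}. Their LTV values: -11, -21. Mean = -16.
Difference = -21.8 − (-16) = -5.8.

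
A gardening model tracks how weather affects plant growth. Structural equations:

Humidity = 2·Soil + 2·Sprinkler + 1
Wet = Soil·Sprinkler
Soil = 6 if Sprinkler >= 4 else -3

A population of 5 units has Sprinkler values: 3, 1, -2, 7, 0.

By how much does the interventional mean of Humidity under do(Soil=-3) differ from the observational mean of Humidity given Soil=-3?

2.6

do(Soil=-3) breaks Soil's dependence on Sprinkler. With Soil=-3 fixed, Humidity across the units is 1, -3, -9, 9, -5, mean -1.4.
Observing Soil=-3 restricts to units where Soil's equation naturally yields -3: Sprinkler ∈ {3, 1, -2, 0}. In that subpopulation Humidity = 1, -3, -9, -5, mean -4.
Difference = -1.4 − (-4) = 2.6.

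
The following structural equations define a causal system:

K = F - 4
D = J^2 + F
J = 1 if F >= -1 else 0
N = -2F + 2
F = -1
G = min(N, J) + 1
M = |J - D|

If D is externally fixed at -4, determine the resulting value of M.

5

Intervening sets D = -4 and removes its equation (D = J^2 + F).
J = 1 if F >= -1 else 0  [with F=-1]  = 1
M = |J - D|  [with J=1, D=-4]  = 5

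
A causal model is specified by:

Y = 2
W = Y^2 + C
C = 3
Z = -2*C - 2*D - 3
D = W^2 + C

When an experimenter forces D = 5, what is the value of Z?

Intervening sets D = 5 and removes its equation (D = W^2 + C).
Z = -2*C - 2*D - 3  [with C=3, D=5]  = -19

-19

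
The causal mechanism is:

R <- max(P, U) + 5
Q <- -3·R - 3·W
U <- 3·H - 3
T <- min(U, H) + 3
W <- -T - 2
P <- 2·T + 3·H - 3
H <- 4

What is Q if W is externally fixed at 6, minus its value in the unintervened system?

Under do(W=6), the mechanism W <- -T - 2 is discarded; W is fixed at 6.
U = 3·H - 3  [with H=4]  = 9
T = min(U, H) + 3  [with U=9, H=4]  = 7
P = 2·T + 3·H - 3  [with T=7, H=4]  = 23
R = max(P, U) + 5  [with P=23, U=9]  = 28
Q = -3·R - 3·W  [with R=28, W=6]  = -102
Without intervention: U = 3·H - 3  [with H=4]  = 9; T = min(U, H) + 3  [with U=9, H=4]  = 7; P = 2·T + 3·H - 3  [with T=7, H=4]  = 23; W = -T - 2  [with T=7]  = -9; R = max(P, U) + 5  [with P=23, U=9]  = 28; Q = -3·R - 3·W  [with R=28, W=-9]  = -57.
Change = -102 − (-57) = -45.

-45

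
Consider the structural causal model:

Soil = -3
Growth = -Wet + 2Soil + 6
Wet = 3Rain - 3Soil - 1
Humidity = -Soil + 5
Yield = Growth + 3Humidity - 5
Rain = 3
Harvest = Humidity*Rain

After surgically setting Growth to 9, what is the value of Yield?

28

Under do(Growth=9), the mechanism Growth = -Wet + 2Soil + 6 is discarded; Growth is fixed at 9.
Humidity = -Soil + 5  [with Soil=-3]  = 8
Yield = Growth + 3Humidity - 5  [with Growth=9, Humidity=8]  = 28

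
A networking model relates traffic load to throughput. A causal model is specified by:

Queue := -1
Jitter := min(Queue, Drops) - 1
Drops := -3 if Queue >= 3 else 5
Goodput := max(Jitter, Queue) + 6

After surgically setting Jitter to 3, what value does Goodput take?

The intervention breaks the incoming arrows to Jitter: Jitter := min(Queue, Drops) - 1 no longer applies, and Jitter = 3.
Goodput = max(Jitter, Queue) + 6  [with Jitter=3, Queue=-1]  = 9

9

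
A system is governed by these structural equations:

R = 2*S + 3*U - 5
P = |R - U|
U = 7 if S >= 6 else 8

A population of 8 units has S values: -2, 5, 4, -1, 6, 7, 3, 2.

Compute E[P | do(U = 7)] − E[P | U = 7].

Every unit gets U=7 under the intervention. P values become 5, 19, 17, 7, 21, 23, 15, 13; E[P|do(U=7)] = 15.
E[P|U=7] averages over only the 2 units with U=7 (S = 6, 7): P = 21, 23, mean 22.
Difference = 15 − 22 = -7.

-7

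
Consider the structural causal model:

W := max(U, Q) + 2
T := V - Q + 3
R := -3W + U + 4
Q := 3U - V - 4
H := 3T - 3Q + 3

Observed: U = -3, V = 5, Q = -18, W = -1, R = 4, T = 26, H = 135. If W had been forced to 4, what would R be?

-11

Intervening sets W = 4 and removes its equation (W := max(U, Q) + 2).
R = -3W + U + 4  [with W=4, U=-3]  = -11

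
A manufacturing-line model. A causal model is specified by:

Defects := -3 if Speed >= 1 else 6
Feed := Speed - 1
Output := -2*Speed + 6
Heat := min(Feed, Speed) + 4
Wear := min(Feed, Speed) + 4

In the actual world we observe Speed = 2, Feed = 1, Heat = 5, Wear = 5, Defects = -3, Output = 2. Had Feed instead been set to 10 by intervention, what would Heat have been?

6

The intervention breaks the incoming arrows to Feed: Feed := Speed - 1 no longer applies, and Feed = 10.
Heat = min(Feed, Speed) + 4  [with Feed=10, Speed=2]  = 6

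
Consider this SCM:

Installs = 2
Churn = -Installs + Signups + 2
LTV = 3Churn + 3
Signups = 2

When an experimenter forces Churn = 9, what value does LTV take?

The intervention breaks the incoming arrows to Churn: Churn = -Installs + Signups + 2 no longer applies, and Churn = 9.
LTV = 3Churn + 3  [with Churn=9]  = 30

30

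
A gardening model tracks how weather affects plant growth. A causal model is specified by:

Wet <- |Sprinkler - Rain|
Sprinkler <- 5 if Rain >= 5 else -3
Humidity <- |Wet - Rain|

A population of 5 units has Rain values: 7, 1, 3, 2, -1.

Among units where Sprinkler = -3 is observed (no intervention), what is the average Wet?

Observing Sprinkler=-3 restricts to units where Sprinkler's equation naturally yields -3: Rain ∈ {1, 3, 2, -1}. In that subpopulation Wet = 4, 6, 5, 2, mean 4.25.

4.25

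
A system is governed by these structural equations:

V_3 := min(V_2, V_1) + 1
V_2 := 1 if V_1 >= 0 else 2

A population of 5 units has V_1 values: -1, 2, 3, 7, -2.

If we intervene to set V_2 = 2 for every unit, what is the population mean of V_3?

1.6

The intervention sets V_2=2 in all 5 units regardless of V_1. Recomputing V_3 per unit gives 0, 3, 3, 3, -1; average 1.6.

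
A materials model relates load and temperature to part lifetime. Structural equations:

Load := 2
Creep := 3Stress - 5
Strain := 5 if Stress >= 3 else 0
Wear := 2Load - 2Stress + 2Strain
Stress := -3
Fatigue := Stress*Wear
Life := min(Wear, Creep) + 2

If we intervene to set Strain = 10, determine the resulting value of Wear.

do(Strain=10) replaces the equation Strain := 5 if Stress >= 3 else 0 with the constant Strain = 10.
Wear = 2Load - 2Stress + 2Strain  [with Load=2, Stress=-3, Strain=10]  = 30

30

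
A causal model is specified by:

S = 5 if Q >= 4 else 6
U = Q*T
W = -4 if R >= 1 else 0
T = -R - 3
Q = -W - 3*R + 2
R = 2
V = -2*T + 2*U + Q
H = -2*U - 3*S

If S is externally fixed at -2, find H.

6

do(S=-2) replaces the equation S = 5 if Q >= 4 else 6 with the constant S = -2.
W = -4 if R >= 1 else 0  [with R=2]  = -4
Q = -W - 3*R + 2  [with W=-4, R=2]  = 0
T = -R - 3  [with R=2]  = -5
U = Q*T  [with Q=0, T=-5]  = 0
H = -2*U - 3*S  [with U=0, S=-2]  = 6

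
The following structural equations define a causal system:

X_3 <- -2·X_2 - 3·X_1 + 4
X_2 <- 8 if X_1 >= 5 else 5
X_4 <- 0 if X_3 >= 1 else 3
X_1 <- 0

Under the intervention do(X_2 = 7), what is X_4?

3

Under do(X_2=7), the mechanism X_2 <- 8 if X_1 >= 5 else 5 is discarded; X_2 is fixed at 7.
X_3 = -2·X_2 - 3·X_1 + 4  [with X_2=7, X_1=0]  = -10
X_4 = 0 if X_3 >= 1 else 3  [with X_3=-10]  = 3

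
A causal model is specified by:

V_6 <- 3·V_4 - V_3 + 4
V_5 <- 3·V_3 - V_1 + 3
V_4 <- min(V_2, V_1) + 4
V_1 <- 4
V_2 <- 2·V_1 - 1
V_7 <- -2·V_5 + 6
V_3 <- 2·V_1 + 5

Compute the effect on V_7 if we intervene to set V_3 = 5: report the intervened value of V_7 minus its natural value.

The intervention breaks the incoming arrows to V_3: V_3 <- 2·V_1 + 5 no longer applies, and V_3 = 5.
V_5 = 3·V_3 - V_1 + 3  [with V_3=5, V_1=4]  = 14
V_7 = -2·V_5 + 6  [with V_5=14]  = -22
Without intervention: V_3 = 2·V_1 + 5  [with V_1=4]  = 13; V_5 = 3·V_3 - V_1 + 3  [with V_3=13, V_1=4]  = 38; V_7 = -2·V_5 + 6  [with V_5=38]  = -70.
Change = -22 − (-70) = 48.

48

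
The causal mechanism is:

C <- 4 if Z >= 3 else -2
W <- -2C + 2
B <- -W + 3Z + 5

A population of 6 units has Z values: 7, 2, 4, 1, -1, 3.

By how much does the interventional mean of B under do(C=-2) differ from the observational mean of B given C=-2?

6

The intervention sets C=-2 in all 6 units regardless of Z. Recomputing B per unit gives 20, 5, 11, 2, -4, 8; average 7.
Observing C=-2 restricts to units where C's equation naturally yields -2: Z ∈ {2, 1, -1}. In that subpopulation B = 5, 2, -4, mean 1.
Difference = 7 − 1 = 6.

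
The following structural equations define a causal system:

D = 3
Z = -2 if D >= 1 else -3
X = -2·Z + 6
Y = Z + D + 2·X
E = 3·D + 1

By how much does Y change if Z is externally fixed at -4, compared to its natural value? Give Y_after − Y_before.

6

Under do(Z=-4), the mechanism Z = -2 if D >= 1 else -3 is discarded; Z is fixed at -4.
X = -2·Z + 6  [with Z=-4]  = 14
Y = Z + D + 2·X  [with Z=-4, D=3, X=14]  = 27
Without intervention: Z = -2 if D >= 1 else -3  [with D=3]  = -2; X = -2·Z + 6  [with Z=-2]  = 10; Y = Z + D + 2·X  [with Z=-2, D=3, X=10]  = 21.
Change = 27 − 21 = 6.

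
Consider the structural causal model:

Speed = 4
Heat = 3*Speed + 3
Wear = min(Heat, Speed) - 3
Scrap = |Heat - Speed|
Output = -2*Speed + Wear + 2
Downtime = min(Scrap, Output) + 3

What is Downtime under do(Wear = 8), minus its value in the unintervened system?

The intervention breaks the incoming arrows to Wear: Wear = min(Heat, Speed) - 3 no longer applies, and Wear = 8.
Heat = 3*Speed + 3  [with Speed=4]  = 15
Scrap = |Heat - Speed|  [with Heat=15, Speed=4]  = 11
Output = -2*Speed + Wear + 2  [with Speed=4, Wear=8]  = 2
Downtime = min(Scrap, Output) + 3  [with Scrap=11, Output=2]  = 5
Without intervention: Heat = 3*Speed + 3  [with Speed=4]  = 15; Wear = min(Heat, Speed) - 3  [with Heat=15, Speed=4]  = 1; Scrap = |Heat - Speed|  [with Heat=15, Speed=4]  = 11; Output = -2*Speed + Wear + 2  [with Speed=4, Wear=1]  = -5; Downtime = min(Scrap, Output) + 3  [with Scrap=11, Output=-5]  = -2.
Change = 5 − (-2) = 7.

7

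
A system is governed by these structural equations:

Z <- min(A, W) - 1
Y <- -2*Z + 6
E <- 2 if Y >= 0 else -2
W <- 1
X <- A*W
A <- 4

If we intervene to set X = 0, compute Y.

Intervening sets X = 0 and removes its equation (X <- A*W).
No directed path runs from X to Y, so Y keeps its natural value.
Z = min(A, W) - 1  [with A=4, W=1]  = 0
Y = -2*Z + 6  [with Z=0]  = 6

6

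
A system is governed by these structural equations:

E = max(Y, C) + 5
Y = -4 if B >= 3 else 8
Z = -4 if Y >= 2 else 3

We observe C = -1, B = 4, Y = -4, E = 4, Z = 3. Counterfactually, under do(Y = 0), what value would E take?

The intervention breaks the incoming arrows to Y: Y = -4 if B >= 3 else 8 no longer applies, and Y = 0.
E = max(Y, C) + 5  [with Y=0, C=-1]  = 5

5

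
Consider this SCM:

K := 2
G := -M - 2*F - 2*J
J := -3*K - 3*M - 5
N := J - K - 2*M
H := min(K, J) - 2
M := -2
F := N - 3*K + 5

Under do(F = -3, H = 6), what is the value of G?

Setting F = -3, H = 6 by intervention discards those variables' equations.
J = -3*K - 3*M - 5  [with K=2, M=-2]  = -5
G = -M - 2*F - 2*J  [with M=-2, F=-3, J=-5]  = 18

18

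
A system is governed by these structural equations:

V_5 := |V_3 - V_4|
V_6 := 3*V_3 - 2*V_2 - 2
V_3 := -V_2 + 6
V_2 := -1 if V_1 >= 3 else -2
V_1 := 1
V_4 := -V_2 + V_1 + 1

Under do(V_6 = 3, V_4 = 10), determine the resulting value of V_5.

2

Setting V_6 = 3, V_4 = 10 by intervention discards those variables' equations.
V_2 = -1 if V_1 >= 3 else -2  [with V_1=1]  = -2
V_3 = -V_2 + 6  [with V_2=-2]  = 8
V_5 = |V_3 - V_4|  [with V_3=8, V_4=10]  = 2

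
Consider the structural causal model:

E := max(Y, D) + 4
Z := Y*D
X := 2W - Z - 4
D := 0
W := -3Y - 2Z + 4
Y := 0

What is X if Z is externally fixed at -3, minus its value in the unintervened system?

do(Z=-3) replaces the equation Z := Y*D with the constant Z = -3.
W = -3Y - 2Z + 4  [with Y=0, Z=-3]  = 10
X = 2W - Z - 4  [with W=10, Z=-3]  = 19
Without intervention: Z = Y*D  [with Y=0, D=0]  = 0; W = -3Y - 2Z + 4  [with Y=0, Z=0]  = 4; X = 2W - Z - 4  [with W=4, Z=0]  = 4.
Change = 19 − 4 = 15.

15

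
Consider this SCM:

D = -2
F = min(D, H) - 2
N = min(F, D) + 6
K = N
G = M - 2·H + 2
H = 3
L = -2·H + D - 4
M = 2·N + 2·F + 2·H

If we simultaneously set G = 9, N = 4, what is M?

6

Under do(G = 9, N = 4), each intervened variable's structural equation is replaced by its fixed value.
F = min(D, H) - 2  [with D=-2, H=3]  = -4
M = 2·N + 2·F + 2·H  [with N=4, F=-4, H=3]  = 6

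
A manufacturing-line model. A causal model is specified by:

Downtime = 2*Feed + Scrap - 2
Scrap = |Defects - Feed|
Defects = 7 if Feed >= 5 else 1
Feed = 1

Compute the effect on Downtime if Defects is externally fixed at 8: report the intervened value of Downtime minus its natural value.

7

Under do(Defects=8), the mechanism Defects = 7 if Feed >= 5 else 1 is discarded; Defects is fixed at 8.
Scrap = |Defects - Feed|  [with Defects=8, Feed=1]  = 7
Downtime = 2*Feed + Scrap - 2  [with Feed=1, Scrap=7]  = 7
Without intervention: Defects = 7 if Feed >= 5 else 1  [with Feed=1]  = 1; Scrap = |Defects - Feed|  [with Defects=1, Feed=1]  = 0; Downtime = 2*Feed + Scrap - 2  [with Feed=1, Scrap=0]  = 0.
Change = 7 − 0 = 7.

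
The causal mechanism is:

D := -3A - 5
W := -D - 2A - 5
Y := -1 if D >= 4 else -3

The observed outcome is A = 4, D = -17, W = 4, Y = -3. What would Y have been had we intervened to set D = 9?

Under do(D=9), the mechanism D := -3A - 5 is discarded; D is fixed at 9.
Y = -1 if D >= 4 else -3  [with D=9]  = -1

-1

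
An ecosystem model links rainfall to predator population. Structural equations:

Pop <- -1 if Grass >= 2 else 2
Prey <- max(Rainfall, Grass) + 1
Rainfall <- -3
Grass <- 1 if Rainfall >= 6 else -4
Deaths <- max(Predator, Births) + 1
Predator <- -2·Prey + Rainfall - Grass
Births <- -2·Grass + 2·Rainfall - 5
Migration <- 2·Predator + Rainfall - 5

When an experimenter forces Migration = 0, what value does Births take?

-3

The intervention breaks the incoming arrows to Migration: Migration <- 2·Predator + Rainfall - 5 no longer applies, and Migration = 0.
Births is not downstream of the intervention, so its value is determined by the original equations.
Grass = 1 if Rainfall >= 6 else -4  [with Rainfall=-3]  = -4
Births = -2·Grass + 2·Rainfall - 5  [with Grass=-4, Rainfall=-3]  = -3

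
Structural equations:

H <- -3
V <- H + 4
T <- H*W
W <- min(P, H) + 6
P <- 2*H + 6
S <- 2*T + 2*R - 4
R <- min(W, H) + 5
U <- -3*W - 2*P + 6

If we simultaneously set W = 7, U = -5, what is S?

The joint intervention fixes W = 7, U = -5, removing each variable's own equation.
R = min(W, H) + 5  [with W=7, H=-3]  = 2
T = H*W  [with H=-3, W=7]  = -21
S = 2*T + 2*R - 4  [with T=-21, R=2]  = -42

-42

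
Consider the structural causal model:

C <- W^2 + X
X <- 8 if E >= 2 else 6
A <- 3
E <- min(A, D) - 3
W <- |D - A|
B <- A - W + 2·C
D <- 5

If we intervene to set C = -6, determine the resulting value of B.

-11

Intervening sets C = -6 and removes its equation (C <- W^2 + X).
W = |D - A|  [with D=5, A=3]  = 2
B = A - W + 2·C  [with A=3, W=2, C=-6]  = -11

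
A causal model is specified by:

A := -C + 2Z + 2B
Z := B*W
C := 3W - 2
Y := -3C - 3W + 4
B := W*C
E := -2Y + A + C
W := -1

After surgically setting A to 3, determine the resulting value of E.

-46

Intervening sets A = 3 and removes its equation (A := -C + 2Z + 2B).
C = 3W - 2  [with W=-1]  = -5
Y = -3C - 3W + 4  [with C=-5, W=-1]  = 22
E = -2Y + A + C  [with Y=22, A=3, C=-5]  = -46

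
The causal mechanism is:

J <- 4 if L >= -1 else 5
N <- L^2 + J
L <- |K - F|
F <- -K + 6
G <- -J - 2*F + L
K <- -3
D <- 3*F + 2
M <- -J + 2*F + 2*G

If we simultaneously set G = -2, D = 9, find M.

10

Under do(G = -2, D = 9), each intervened variable's structural equation is replaced by its fixed value.
F = -K + 6  [with K=-3]  = 9
L = |K - F|  [with K=-3, F=9]  = 12
J = 4 if L >= -1 else 5  [with L=12]  = 4
M = -J + 2*F + 2*G  [with J=4, F=9, G=-2]  = 10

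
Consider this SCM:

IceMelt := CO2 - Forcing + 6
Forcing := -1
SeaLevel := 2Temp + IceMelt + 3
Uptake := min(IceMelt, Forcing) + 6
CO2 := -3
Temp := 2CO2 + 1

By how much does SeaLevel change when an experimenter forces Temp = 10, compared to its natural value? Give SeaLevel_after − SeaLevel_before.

do(Temp=10) replaces the equation Temp := 2CO2 + 1 with the constant Temp = 10.
IceMelt = CO2 - Forcing + 6  [with CO2=-3, Forcing=-1]  = 4
SeaLevel = 2Temp + IceMelt + 3  [with Temp=10, IceMelt=4]  = 27
Without intervention: Temp = 2CO2 + 1  [with CO2=-3]  = -5; IceMelt = CO2 - Forcing + 6  [with CO2=-3, Forcing=-1]  = 4; SeaLevel = 2Temp + IceMelt + 3  [with Temp=-5, IceMelt=4]  = -3.
Change = 27 − (-3) = 30.

30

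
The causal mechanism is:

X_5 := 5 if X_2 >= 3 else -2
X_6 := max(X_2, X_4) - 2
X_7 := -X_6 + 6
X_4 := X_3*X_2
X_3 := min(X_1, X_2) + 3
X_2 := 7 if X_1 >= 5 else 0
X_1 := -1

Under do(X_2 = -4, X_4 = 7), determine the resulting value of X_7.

1

Setting X_2 = -4, X_4 = 7 by intervention discards those variables' equations.
X_6 = max(X_2, X_4) - 2  [with X_2=-4, X_4=7]  = 5
X_7 = -X_6 + 6  [with X_6=5]  = 1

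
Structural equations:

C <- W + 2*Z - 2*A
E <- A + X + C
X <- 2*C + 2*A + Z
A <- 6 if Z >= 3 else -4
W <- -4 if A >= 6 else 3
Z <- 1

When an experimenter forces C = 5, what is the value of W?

Under do(C=5), the mechanism C <- W + 2*Z - 2*A is discarded; C is fixed at 5.
Since W is not a descendant of the intervened variable, it is unaffected.
A = 6 if Z >= 3 else -4  [with Z=1]  = -4
W = -4 if A >= 6 else 3  [with A=-4]  = 3

3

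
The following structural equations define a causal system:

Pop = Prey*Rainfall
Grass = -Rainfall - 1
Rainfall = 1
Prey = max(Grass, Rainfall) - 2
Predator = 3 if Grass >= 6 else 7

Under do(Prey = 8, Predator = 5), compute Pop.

8

Setting Prey = 8, Predator = 5 by intervention discards those variables' equations.
Pop = Prey*Rainfall  [with Prey=8, Rainfall=1]  = 8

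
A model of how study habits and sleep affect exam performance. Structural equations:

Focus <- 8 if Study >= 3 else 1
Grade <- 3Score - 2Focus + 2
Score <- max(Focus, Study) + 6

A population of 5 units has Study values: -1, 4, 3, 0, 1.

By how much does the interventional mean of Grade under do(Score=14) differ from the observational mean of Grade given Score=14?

The intervention sets Score=14 in all 5 units regardless of Study. Recomputing Grade per unit gives 42, 28, 28, 42, 42; average 36.4.
E[Grade|Score=14] averages over only the 2 units with Score=14 (Study = 4, 3): Grade = 28, 28, mean 28.
Difference = 36.4 − 28 = 8.4.

8.4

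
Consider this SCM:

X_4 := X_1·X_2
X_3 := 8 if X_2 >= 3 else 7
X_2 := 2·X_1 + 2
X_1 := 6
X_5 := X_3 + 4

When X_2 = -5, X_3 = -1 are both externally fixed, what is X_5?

Under do(X_2 = -5, X_3 = -1), each intervened variable's structural equation is replaced by its fixed value.
X_5 = X_3 + 4  [with X_3=-1]  = 3

3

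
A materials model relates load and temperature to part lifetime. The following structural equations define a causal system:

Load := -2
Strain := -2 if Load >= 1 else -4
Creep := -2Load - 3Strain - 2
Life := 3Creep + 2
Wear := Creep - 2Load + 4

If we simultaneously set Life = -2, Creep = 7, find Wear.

15

Under do(Life = -2, Creep = 7), each intervened variable's structural equation is replaced by its fixed value.
Wear = Creep - 2Load + 4  [with Creep=7, Load=-2]  = 15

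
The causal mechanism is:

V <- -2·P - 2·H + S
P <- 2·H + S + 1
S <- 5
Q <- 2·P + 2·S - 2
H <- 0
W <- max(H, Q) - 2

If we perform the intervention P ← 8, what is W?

22

The intervention breaks the incoming arrows to P: P <- 2·H + S + 1 no longer applies, and P = 8.
Q = 2·P + 2·S - 2  [with P=8, S=5]  = 24
W = max(H, Q) - 2  [with H=0, Q=24]  = 22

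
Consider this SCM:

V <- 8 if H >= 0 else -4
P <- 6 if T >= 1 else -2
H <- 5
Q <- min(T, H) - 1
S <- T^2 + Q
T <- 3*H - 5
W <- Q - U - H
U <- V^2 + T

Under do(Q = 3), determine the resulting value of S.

103

The intervention breaks the incoming arrows to Q: Q <- min(T, H) - 1 no longer applies, and Q = 3.
T = 3*H - 5  [with H=5]  = 10
S = T^2 + Q  [with T=10, Q=3]  = 103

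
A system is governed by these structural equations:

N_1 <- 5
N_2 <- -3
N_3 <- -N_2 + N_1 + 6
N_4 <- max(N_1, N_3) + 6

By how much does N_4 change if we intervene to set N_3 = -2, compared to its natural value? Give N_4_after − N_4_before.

The intervention breaks the incoming arrows to N_3: N_3 <- -N_2 + N_1 + 6 no longer applies, and N_3 = -2.
N_4 = max(N_1, N_3) + 6  [with N_1=5, N_3=-2]  = 11
Without intervention: N_3 = -N_2 + N_1 + 6  [with N_2=-3, N_1=5]  = 14; N_4 = max(N_1, N_3) + 6  [with N_1=5, N_3=14]  = 20.
Change = 11 − 20 = -9.

-9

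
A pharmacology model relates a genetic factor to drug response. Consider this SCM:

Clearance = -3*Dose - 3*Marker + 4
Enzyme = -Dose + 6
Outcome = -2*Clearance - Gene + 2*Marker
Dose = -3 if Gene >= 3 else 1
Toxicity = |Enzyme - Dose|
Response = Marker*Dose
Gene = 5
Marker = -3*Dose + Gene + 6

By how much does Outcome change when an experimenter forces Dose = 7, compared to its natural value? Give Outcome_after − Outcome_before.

-180

do(Dose=7) replaces the equation Dose = -3 if Gene >= 3 else 1 with the constant Dose = 7.
Marker = -3*Dose + Gene + 6  [with Dose=7, Gene=5]  = -10
Clearance = -3*Dose - 3*Marker + 4  [with Dose=7, Marker=-10]  = 13
Outcome = -2*Clearance - Gene + 2*Marker  [with Clearance=13, Gene=5, Marker=-10]  = -51
Without intervention: Dose = -3 if Gene >= 3 else 1  [with Gene=5]  = -3; Marker = -3*Dose + Gene + 6  [with Dose=-3, Gene=5]  = 20; Clearance = -3*Dose - 3*Marker + 4  [with Dose=-3, Marker=20]  = -47; Outcome = -2*Clearance - Gene + 2*Marker  [with Clearance=-47, Gene=5, Marker=20]  = 129.
Change = -51 − 129 = -180.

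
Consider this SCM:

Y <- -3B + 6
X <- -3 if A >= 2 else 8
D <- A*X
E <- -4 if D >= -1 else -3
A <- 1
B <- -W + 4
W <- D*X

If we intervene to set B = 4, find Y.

Intervening sets B = 4 and removes its equation (B <- -W + 4).
Y = -3B + 6  [with B=4]  = -6

-6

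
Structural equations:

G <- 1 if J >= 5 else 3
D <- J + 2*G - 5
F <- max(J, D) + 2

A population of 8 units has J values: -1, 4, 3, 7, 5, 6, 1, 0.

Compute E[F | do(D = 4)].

Under do(D=4), D's equation is replaced by D=4 for every unit. Per-unit F: 6, 6, 6, 9, 7, 8, 6, 6. Mean = 6.75.

6.75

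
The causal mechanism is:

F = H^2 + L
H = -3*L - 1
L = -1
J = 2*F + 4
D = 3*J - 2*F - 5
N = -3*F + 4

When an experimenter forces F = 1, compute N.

1

The intervention breaks the incoming arrows to F: F = H^2 + L no longer applies, and F = 1.
N = -3*F + 4  [with F=1]  = 1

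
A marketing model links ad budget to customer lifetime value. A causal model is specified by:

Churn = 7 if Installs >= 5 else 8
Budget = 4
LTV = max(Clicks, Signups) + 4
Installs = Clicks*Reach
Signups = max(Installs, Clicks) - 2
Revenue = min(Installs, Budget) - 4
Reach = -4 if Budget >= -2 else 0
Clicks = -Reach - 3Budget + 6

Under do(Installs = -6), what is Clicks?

Under do(Installs=-6), the mechanism Installs = Clicks*Reach is discarded; Installs is fixed at -6.
Since Clicks is not a descendant of the intervened variable, it is unaffected.
Reach = -4 if Budget >= -2 else 0  [with Budget=4]  = -4
Clicks = -Reach - 3Budget + 6  [with Reach=-4, Budget=4]  = -2

-2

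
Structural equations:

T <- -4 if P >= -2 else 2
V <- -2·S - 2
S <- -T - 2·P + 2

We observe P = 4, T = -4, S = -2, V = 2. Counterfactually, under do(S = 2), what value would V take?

The intervention breaks the incoming arrows to S: S <- -T - 2·P + 2 no longer applies, and S = 2.
V = -2·S - 2  [with S=2]  = -6

-6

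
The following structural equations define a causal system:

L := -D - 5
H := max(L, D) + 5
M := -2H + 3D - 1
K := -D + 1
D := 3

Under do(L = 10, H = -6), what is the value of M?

Setting L = 10, H = -6 by intervention discards those variables' equations.
M = -2H + 3D - 1  [with H=-6, D=3]  = 20

20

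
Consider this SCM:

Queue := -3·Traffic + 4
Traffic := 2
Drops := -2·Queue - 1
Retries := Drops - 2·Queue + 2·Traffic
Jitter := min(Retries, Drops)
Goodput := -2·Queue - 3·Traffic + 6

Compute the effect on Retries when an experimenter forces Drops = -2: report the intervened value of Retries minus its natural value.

-5

The intervention breaks the incoming arrows to Drops: Drops := -2·Queue - 1 no longer applies, and Drops = -2.
Queue = -3·Traffic + 4  [with Traffic=2]  = -2
Retries = Drops - 2·Queue + 2·Traffic  [with Drops=-2, Queue=-2, Traffic=2]  = 6
Without intervention: Queue = -3·Traffic + 4  [with Traffic=2]  = -2; Drops = -2·Queue - 1  [with Queue=-2]  = 3; Retries = Drops - 2·Queue + 2·Traffic  [with Drops=3, Queue=-2, Traffic=2]  = 11.
Change = 6 − 11 = -5.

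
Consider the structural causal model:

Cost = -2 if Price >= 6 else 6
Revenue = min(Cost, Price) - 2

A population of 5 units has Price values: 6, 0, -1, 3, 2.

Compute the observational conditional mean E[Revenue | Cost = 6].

-1

Conditioning on Cost=6 selects the 4 unit(s) with Price ∈ {0, -1, 3, 2}. Their Revenue values: -2, -3, 1, 0. Mean = -1.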